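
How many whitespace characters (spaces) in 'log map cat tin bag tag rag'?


\s matches whitespace characters (spaces, tabs, etc.).
Text: 'log map cat tin bag tag rag'
This text has 7 words separated by spaces.
Number of spaces = number of words - 1 = 7 - 1 = 6

6


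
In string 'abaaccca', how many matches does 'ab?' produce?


Pattern 'ab?' matches 'a' optionally followed by 'b'.
String: 'abaaccca'
Scanning left to right for 'a' then checking next char:
  Match 1: 'ab' (a followed by b)
  Match 2: 'a' (a not followed by b)
  Match 3: 'a' (a not followed by b)
  Match 4: 'a' (a not followed by b)
Total matches: 4

4


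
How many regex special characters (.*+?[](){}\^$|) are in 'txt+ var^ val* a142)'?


Regex special characters are: . * + ? [ ] ( ) { } \ ^ $ |
Scanning 'txt+ var^ val* a142)':
  pos 3: '+' -> SPECIAL
  pos 8: '^' -> SPECIAL
  pos 13: '*' -> SPECIAL
  pos 19: ')' -> SPECIAL
Special chars found: ['+', '^', '*', ')']
Total: 4

4


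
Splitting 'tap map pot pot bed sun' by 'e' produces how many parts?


Splitting by 'e' breaks the string at each occurrence of the separator.
Text: 'tap map pot pot bed sun'
Parts after split:
  Part 1: 'tap map pot pot b'
  Part 2: 'd sun'
Total parts: 2

2


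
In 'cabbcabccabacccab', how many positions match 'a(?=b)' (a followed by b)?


Lookahead 'a(?=b)' matches 'a' only when followed by 'b'.
String: 'cabbcabccabacccab'
Checking each position where char is 'a':
  pos 1: 'a' -> MATCH (next='b')
  pos 5: 'a' -> MATCH (next='b')
  pos 9: 'a' -> MATCH (next='b')
  pos 11: 'a' -> no (next='c')
  pos 15: 'a' -> MATCH (next='b')
Matching positions: [1, 5, 9, 15]
Count: 4

4


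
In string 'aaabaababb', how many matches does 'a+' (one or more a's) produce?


Pattern 'a+' matches one or more consecutive a's.
String: 'aaabaababb'
Scanning for runs of a:
  Match 1: 'aaa' (length 3)
  Match 2: 'aa' (length 2)
  Match 3: 'a' (length 1)
Total matches: 3

3


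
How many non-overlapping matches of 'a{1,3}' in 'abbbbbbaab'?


Pattern 'a{1,3}' matches between 1 and 3 consecutive a's (greedy).
String: 'abbbbbbaab'
Finding runs of a's and applying greedy matching:
  Run at pos 0: 'a' (length 1)
  Run at pos 7: 'aa' (length 2)
Matches: ['a', 'aa']
Count: 2

2


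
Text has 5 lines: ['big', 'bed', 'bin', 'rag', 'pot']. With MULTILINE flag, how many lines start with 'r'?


With MULTILINE flag, ^ matches the start of each line.
Lines: ['big', 'bed', 'bin', 'rag', 'pot']
Checking which lines start with 'r':
  Line 1: 'big' -> no
  Line 2: 'bed' -> no
  Line 3: 'bin' -> no
  Line 4: 'rag' -> MATCH
  Line 5: 'pot' -> no
Matching lines: ['rag']
Count: 1

1


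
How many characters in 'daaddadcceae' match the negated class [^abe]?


Negated class [^abe] matches any char NOT in {a, b, e}
Scanning 'daaddadcceae':
  pos 0: 'd' -> MATCH
  pos 1: 'a' -> no (excluded)
  pos 2: 'a' -> no (excluded)
  pos 3: 'd' -> MATCH
  pos 4: 'd' -> MATCH
  pos 5: 'a' -> no (excluded)
  pos 6: 'd' -> MATCH
  pos 7: 'c' -> MATCH
  pos 8: 'c' -> MATCH
  pos 9: 'e' -> no (excluded)
  pos 10: 'a' -> no (excluded)
  pos 11: 'e' -> no (excluded)
Total matches: 6

6


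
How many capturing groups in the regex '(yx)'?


To count capturing groups, count each '(' that starts a group.
Pattern: '(yx)'
Walking through the pattern:
  Position 0: '(' -> group #1
Total capturing groups: 1

1


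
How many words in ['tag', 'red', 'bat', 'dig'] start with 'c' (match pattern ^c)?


Pattern ^c anchors to start of word. Check which words begin with 'c':
  'tag' -> no
  'red' -> no
  'bat' -> no
  'dig' -> no
Matching words: []
Count: 0

0


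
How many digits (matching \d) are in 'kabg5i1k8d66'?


\d matches any digit 0-9.
Scanning 'kabg5i1k8d66':
  pos 4: '5' -> DIGIT
  pos 6: '1' -> DIGIT
  pos 8: '8' -> DIGIT
  pos 10: '6' -> DIGIT
  pos 11: '6' -> DIGIT
Digits found: ['5', '1', '8', '6', '6']
Total: 5

5


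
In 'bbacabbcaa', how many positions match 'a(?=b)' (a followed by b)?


Lookahead 'a(?=b)' matches 'a' only when followed by 'b'.
String: 'bbacabbcaa'
Checking each position where char is 'a':
  pos 2: 'a' -> no (next='c')
  pos 4: 'a' -> MATCH (next='b')
  pos 8: 'a' -> no (next='a')
Matching positions: [4]
Count: 1

1


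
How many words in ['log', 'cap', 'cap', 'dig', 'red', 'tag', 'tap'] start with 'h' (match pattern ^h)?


Pattern ^h anchors to start of word. Check which words begin with 'h':
  'log' -> no
  'cap' -> no
  'cap' -> no
  'dig' -> no
  'red' -> no
  'tag' -> no
  'tap' -> no
Matching words: []
Count: 0

0


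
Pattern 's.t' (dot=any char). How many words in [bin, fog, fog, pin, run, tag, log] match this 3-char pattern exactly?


Pattern 's.t' means: starts with 's', any single char, ends with 't'.
Checking each word (must be exactly 3 chars):
  'bin' (len=3): no
  'fog' (len=3): no
  'fog' (len=3): no
  'pin' (len=3): no
  'run' (len=3): no
  'tag' (len=3): no
  'log' (len=3): no
Matching words: []
Total: 0

0


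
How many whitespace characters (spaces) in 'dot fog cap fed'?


\s matches whitespace characters (spaces, tabs, etc.).
Text: 'dot fog cap fed'
This text has 4 words separated by spaces.
Number of spaces = number of words - 1 = 4 - 1 = 3

3


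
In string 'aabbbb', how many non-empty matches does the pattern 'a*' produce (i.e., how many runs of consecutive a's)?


Pattern 'a*' matches zero or more a's. We want non-empty runs of consecutive a's.
String: 'aabbbb'
Walking through the string to find runs of a's:
  Run 1: positions 0-1 -> 'aa'
Non-empty runs found: ['aa']
Count: 1

1


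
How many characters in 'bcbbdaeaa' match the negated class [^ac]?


Negated class [^ac] matches any char NOT in {a, c}
Scanning 'bcbbdaeaa':
  pos 0: 'b' -> MATCH
  pos 1: 'c' -> no (excluded)
  pos 2: 'b' -> MATCH
  pos 3: 'b' -> MATCH
  pos 4: 'd' -> MATCH
  pos 5: 'a' -> no (excluded)
  pos 6: 'e' -> MATCH
  pos 7: 'a' -> no (excluded)
  pos 8: 'a' -> no (excluded)
Total matches: 5

5


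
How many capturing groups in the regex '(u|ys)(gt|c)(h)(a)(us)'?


To count capturing groups, count each '(' that starts a group.
Pattern: '(u|ys)(gt|c)(h)(a)(us)'
Walking through the pattern:
  Position 0: '(' -> group #1
  Position 6: '(' -> group #2
  Position 12: '(' -> group #3
  Position 15: '(' -> group #4
  Position 18: '(' -> group #5
Total capturing groups: 5

5


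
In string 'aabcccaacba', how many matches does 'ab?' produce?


Pattern 'ab?' matches 'a' optionally followed by 'b'.
String: 'aabcccaacba'
Scanning left to right for 'a' then checking next char:
  Match 1: 'a' (a not followed by b)
  Match 2: 'ab' (a followed by b)
  Match 3: 'a' (a not followed by b)
  Match 4: 'a' (a not followed by b)
  Match 5: 'a' (a not followed by b)
Total matches: 5

5


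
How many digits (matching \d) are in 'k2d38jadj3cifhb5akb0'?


\d matches any digit 0-9.
Scanning 'k2d38jadj3cifhb5akb0':
  pos 1: '2' -> DIGIT
  pos 3: '3' -> DIGIT
  pos 4: '8' -> DIGIT
  pos 9: '3' -> DIGIT
  pos 15: '5' -> DIGIT
  pos 19: '0' -> DIGIT
Digits found: ['2', '3', '8', '3', '5', '0']
Total: 6

6


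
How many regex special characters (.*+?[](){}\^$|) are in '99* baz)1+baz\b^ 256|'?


Regex special characters are: . * + ? [ ] ( ) { } \ ^ $ |
Scanning '99* baz)1+baz\b^ 256|':
  pos 2: '*' -> SPECIAL
  pos 7: ')' -> SPECIAL
  pos 9: '+' -> SPECIAL
  pos 13: '\' -> SPECIAL
  pos 15: '^' -> SPECIAL
  pos 20: '|' -> SPECIAL
Special chars found: ['*', ')', '+', '\\', '^', '|']
Total: 6

6


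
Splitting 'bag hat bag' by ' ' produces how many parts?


Splitting by ' ' breaks the string at each occurrence of the separator.
Text: 'bag hat bag'
Parts after split:
  Part 1: 'bag'
  Part 2: 'hat'
  Part 3: 'bag'
Total parts: 3

3


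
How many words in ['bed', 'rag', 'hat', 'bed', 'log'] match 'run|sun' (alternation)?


Alternation 'run|sun' matches either 'run' or 'sun'.
Checking each word:
  'bed' -> no
  'rag' -> no
  'hat' -> no
  'bed' -> no
  'log' -> no
Matches: []
Count: 0

0


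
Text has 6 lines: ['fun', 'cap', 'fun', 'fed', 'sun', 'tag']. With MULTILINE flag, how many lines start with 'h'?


With MULTILINE flag, ^ matches the start of each line.
Lines: ['fun', 'cap', 'fun', 'fed', 'sun', 'tag']
Checking which lines start with 'h':
  Line 1: 'fun' -> no
  Line 2: 'cap' -> no
  Line 3: 'fun' -> no
  Line 4: 'fed' -> no
  Line 5: 'sun' -> no
  Line 6: 'tag' -> no
Matching lines: []
Count: 0

0


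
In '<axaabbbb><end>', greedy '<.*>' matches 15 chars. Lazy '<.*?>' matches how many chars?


Greedy '<.*>' tries to match as MUCH as possible.
Lazy '<.*?>' tries to match as LITTLE as possible.

String: '<axaabbbb><end>'
Greedy '<.*>' starts at first '<' and extends to the LAST '>': '<axaabbbb><end>' (15 chars)
Lazy '<.*?>' starts at first '<' and stops at the FIRST '>': '<axaabbbb>' (10 chars)

10


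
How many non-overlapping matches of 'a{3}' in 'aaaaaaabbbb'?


Pattern 'a{3}' matches exactly 3 consecutive a's (greedy, non-overlapping).
String: 'aaaaaaabbbb'
Scanning for runs of a's:
  Run at pos 0: 'aaaaaaa' (length 7) -> 2 match(es)
Matches found: ['aaa', 'aaa']
Total: 2

2


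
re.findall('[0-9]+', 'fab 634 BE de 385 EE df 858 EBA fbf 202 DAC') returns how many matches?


Pattern '[0-9]+' finds one or more digits.
Text: 'fab 634 BE de 385 EE df 858 EBA fbf 202 DAC'
Scanning for matches:
  Match 1: '634'
  Match 2: '385'
  Match 3: '858'
  Match 4: '202'
Total matches: 4

4


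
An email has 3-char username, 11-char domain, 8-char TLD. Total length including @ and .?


An email address has format: username@domain.tld
Username length: 3
'@' character: 1
Domain length: 11
'.' character: 1
TLD length: 8
Total = 3 + 1 + 11 + 1 + 8 = 24

24


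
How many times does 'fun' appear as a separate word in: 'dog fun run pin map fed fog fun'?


Scanning each word for exact match 'fun':
  Word 1: 'dog' -> no
  Word 2: 'fun' -> MATCH
  Word 3: 'run' -> no
  Word 4: 'pin' -> no
  Word 5: 'map' -> no
  Word 6: 'fed' -> no
  Word 7: 'fog' -> no
  Word 8: 'fun' -> MATCH
Total matches: 2

2


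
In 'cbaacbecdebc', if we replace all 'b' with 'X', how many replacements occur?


re.sub('b', 'X', text) replaces every occurrence of 'b' with 'X'.
Text: 'cbaacbecdebc'
Scanning for 'b':
  pos 1: 'b' -> replacement #1
  pos 5: 'b' -> replacement #2
  pos 10: 'b' -> replacement #3
Total replacements: 3

3


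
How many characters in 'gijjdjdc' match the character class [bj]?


Character class [bj] matches any of: {b, j}
Scanning string 'gijjdjdc' character by character:
  pos 0: 'g' -> no
  pos 1: 'i' -> no
  pos 2: 'j' -> MATCH
  pos 3: 'j' -> MATCH
  pos 4: 'd' -> no
  pos 5: 'j' -> MATCH
  pos 6: 'd' -> no
  pos 7: 'c' -> no
Total matches: 3

3


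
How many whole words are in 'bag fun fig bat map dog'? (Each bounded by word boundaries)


Word boundaries (\b) mark the start/end of each word.
Text: 'bag fun fig bat map dog'
Splitting by whitespace:
  Word 1: 'bag'
  Word 2: 'fun'
  Word 3: 'fig'
  Word 4: 'bat'
  Word 5: 'map'
  Word 6: 'dog'
Total whole words: 6

6


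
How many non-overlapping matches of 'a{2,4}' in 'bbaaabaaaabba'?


Pattern 'a{2,4}' matches between 2 and 4 consecutive a's (greedy).
String: 'bbaaabaaaabba'
Finding runs of a's and applying greedy matching:
  Run at pos 2: 'aaa' (length 3)
  Run at pos 6: 'aaaa' (length 4)
  Run at pos 12: 'a' (length 1)
Matches: ['aaa', 'aaaa']
Count: 2

2


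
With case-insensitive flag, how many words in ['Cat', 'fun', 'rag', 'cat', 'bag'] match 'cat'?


Case-insensitive matching: compare each word's lowercase form to 'cat'.
  'Cat' -> lower='cat' -> MATCH
  'fun' -> lower='fun' -> no
  'rag' -> lower='rag' -> no
  'cat' -> lower='cat' -> MATCH
  'bag' -> lower='bag' -> no
Matches: ['Cat', 'cat']
Count: 2

2


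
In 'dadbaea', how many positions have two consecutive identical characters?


Looking for consecutive identical characters in 'dadbaea':
  pos 0-1: 'd' vs 'a' -> different
  pos 1-2: 'a' vs 'd' -> different
  pos 2-3: 'd' vs 'b' -> different
  pos 3-4: 'b' vs 'a' -> different
  pos 4-5: 'a' vs 'e' -> different
  pos 5-6: 'e' vs 'a' -> different
Consecutive identical pairs: []
Count: 0

0


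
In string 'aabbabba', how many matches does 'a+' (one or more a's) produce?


Pattern 'a+' matches one or more consecutive a's.
String: 'aabbabba'
Scanning for runs of a:
  Match 1: 'aa' (length 2)
  Match 2: 'a' (length 1)
  Match 3: 'a' (length 1)
Total matches: 3

3


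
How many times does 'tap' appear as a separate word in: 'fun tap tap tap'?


Scanning each word for exact match 'tap':
  Word 1: 'fun' -> no
  Word 2: 'tap' -> MATCH
  Word 3: 'tap' -> MATCH
  Word 4: 'tap' -> MATCH
Total matches: 3

3


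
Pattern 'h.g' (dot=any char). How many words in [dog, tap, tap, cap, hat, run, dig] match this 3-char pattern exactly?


Pattern 'h.g' means: starts with 'h', any single char, ends with 'g'.
Checking each word (must be exactly 3 chars):
  'dog' (len=3): no
  'tap' (len=3): no
  'tap' (len=3): no
  'cap' (len=3): no
  'hat' (len=3): no
  'run' (len=3): no
  'dig' (len=3): no
Matching words: []
Total: 0

0


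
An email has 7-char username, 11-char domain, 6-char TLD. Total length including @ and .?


An email address has format: username@domain.tld
Username length: 7
'@' character: 1
Domain length: 11
'.' character: 1
TLD length: 6
Total = 7 + 1 + 11 + 1 + 6 = 26

26


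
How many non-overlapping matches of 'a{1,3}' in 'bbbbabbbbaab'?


Pattern 'a{1,3}' matches between 1 and 3 consecutive a's (greedy).
String: 'bbbbabbbbaab'
Finding runs of a's and applying greedy matching:
  Run at pos 4: 'a' (length 1)
  Run at pos 9: 'aa' (length 2)
Matches: ['a', 'aa']
Count: 2

2


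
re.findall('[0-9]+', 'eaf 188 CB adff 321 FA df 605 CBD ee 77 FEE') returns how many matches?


Pattern '[0-9]+' finds one or more digits.
Text: 'eaf 188 CB adff 321 FA df 605 CBD ee 77 FEE'
Scanning for matches:
  Match 1: '188'
  Match 2: '321'
  Match 3: '605'
  Match 4: '77'
Total matches: 4

4


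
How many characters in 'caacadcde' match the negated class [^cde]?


Negated class [^cde] matches any char NOT in {c, d, e}
Scanning 'caacadcde':
  pos 0: 'c' -> no (excluded)
  pos 1: 'a' -> MATCH
  pos 2: 'a' -> MATCH
  pos 3: 'c' -> no (excluded)
  pos 4: 'a' -> MATCH
  pos 5: 'd' -> no (excluded)
  pos 6: 'c' -> no (excluded)
  pos 7: 'd' -> no (excluded)
  pos 8: 'e' -> no (excluded)
Total matches: 3

3


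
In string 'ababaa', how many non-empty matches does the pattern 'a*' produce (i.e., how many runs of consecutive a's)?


Pattern 'a*' matches zero or more a's. We want non-empty runs of consecutive a's.
String: 'ababaa'
Walking through the string to find runs of a's:
  Run 1: positions 0-0 -> 'a'
  Run 2: positions 2-2 -> 'a'
  Run 3: positions 4-5 -> 'aa'
Non-empty runs found: ['a', 'a', 'aa']
Count: 3

3


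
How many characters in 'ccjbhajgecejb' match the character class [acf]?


Character class [acf] matches any of: {a, c, f}
Scanning string 'ccjbhajgecejb' character by character:
  pos 0: 'c' -> MATCH
  pos 1: 'c' -> MATCH
  pos 2: 'j' -> no
  pos 3: 'b' -> no
  pos 4: 'h' -> no
  pos 5: 'a' -> MATCH
  pos 6: 'j' -> no
  pos 7: 'g' -> no
  pos 8: 'e' -> no
  pos 9: 'c' -> MATCH
  pos 10: 'e' -> no
  pos 11: 'j' -> no
  pos 12: 'b' -> no
Total matches: 4

4


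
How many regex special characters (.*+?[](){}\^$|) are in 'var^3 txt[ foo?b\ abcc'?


Regex special characters are: . * + ? [ ] ( ) { } \ ^ $ |
Scanning 'var^3 txt[ foo?b\ abcc':
  pos 3: '^' -> SPECIAL
  pos 9: '[' -> SPECIAL
  pos 14: '?' -> SPECIAL
  pos 16: '\' -> SPECIAL
Special chars found: ['^', '[', '?', '\\']
Total: 4

4


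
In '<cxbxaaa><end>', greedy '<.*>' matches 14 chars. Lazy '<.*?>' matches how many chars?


Greedy '<.*>' tries to match as MUCH as possible.
Lazy '<.*?>' tries to match as LITTLE as possible.

String: '<cxbxaaa><end>'
Greedy '<.*>' starts at first '<' and extends to the LAST '>': '<cxbxaaa><end>' (14 chars)
Lazy '<.*?>' starts at first '<' and stops at the FIRST '>': '<cxbxaaa>' (9 chars)

9


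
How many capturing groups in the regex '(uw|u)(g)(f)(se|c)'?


To count capturing groups, count each '(' that starts a group.
Pattern: '(uw|u)(g)(f)(se|c)'
Walking through the pattern:
  Position 0: '(' -> group #1
  Position 6: '(' -> group #2
  Position 9: '(' -> group #3
  Position 12: '(' -> group #4
Total capturing groups: 4

4


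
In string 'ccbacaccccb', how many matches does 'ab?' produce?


Pattern 'ab?' matches 'a' optionally followed by 'b'.
String: 'ccbacaccccb'
Scanning left to right for 'a' then checking next char:
  Match 1: 'a' (a not followed by b)
  Match 2: 'a' (a not followed by b)
Total matches: 2

2


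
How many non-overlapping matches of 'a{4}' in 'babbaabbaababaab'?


Pattern 'a{4}' matches exactly 4 consecutive a's (greedy, non-overlapping).
String: 'babbaabbaababaab'
Scanning for runs of a's:
  Run at pos 1: 'a' (length 1) -> 0 match(es)
  Run at pos 4: 'aa' (length 2) -> 0 match(es)
  Run at pos 8: 'aa' (length 2) -> 0 match(es)
  Run at pos 11: 'a' (length 1) -> 0 match(es)
  Run at pos 13: 'aa' (length 2) -> 0 match(es)
Matches found: []
Total: 0

0


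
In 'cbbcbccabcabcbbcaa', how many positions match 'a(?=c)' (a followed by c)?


Lookahead 'a(?=c)' matches 'a' only when followed by 'c'.
String: 'cbbcbccabcabcbbcaa'
Checking each position where char is 'a':
  pos 7: 'a' -> no (next='b')
  pos 10: 'a' -> no (next='b')
  pos 16: 'a' -> no (next='a')
Matching positions: []
Count: 0

0


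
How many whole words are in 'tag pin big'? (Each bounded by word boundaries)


Word boundaries (\b) mark the start/end of each word.
Text: 'tag pin big'
Splitting by whitespace:
  Word 1: 'tag'
  Word 2: 'pin'
  Word 3: 'big'
Total whole words: 3

3


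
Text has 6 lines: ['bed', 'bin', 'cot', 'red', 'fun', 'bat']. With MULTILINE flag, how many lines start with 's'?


With MULTILINE flag, ^ matches the start of each line.
Lines: ['bed', 'bin', 'cot', 'red', 'fun', 'bat']
Checking which lines start with 's':
  Line 1: 'bed' -> no
  Line 2: 'bin' -> no
  Line 3: 'cot' -> no
  Line 4: 'red' -> no
  Line 5: 'fun' -> no
  Line 6: 'bat' -> no
Matching lines: []
Count: 0

0


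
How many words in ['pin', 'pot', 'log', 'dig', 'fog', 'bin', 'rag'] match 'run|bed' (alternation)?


Alternation 'run|bed' matches either 'run' or 'bed'.
Checking each word:
  'pin' -> no
  'pot' -> no
  'log' -> no
  'dig' -> no
  'fog' -> no
  'bin' -> no
  'rag' -> no
Matches: []
Count: 0

0


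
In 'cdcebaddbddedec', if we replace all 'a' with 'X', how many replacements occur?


re.sub('a', 'X', text) replaces every occurrence of 'a' with 'X'.
Text: 'cdcebaddbddedec'
Scanning for 'a':
  pos 5: 'a' -> replacement #1
Total replacements: 1

1


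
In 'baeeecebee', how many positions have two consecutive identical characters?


Looking for consecutive identical characters in 'baeeecebee':
  pos 0-1: 'b' vs 'a' -> different
  pos 1-2: 'a' vs 'e' -> different
  pos 2-3: 'e' vs 'e' -> MATCH ('ee')
  pos 3-4: 'e' vs 'e' -> MATCH ('ee')
  pos 4-5: 'e' vs 'c' -> different
  pos 5-6: 'c' vs 'e' -> different
  pos 6-7: 'e' vs 'b' -> different
  pos 7-8: 'b' vs 'e' -> different
  pos 8-9: 'e' vs 'e' -> MATCH ('ee')
Consecutive identical pairs: ['ee', 'ee', 'ee']
Count: 3

3


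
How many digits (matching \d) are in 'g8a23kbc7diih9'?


\d matches any digit 0-9.
Scanning 'g8a23kbc7diih9':
  pos 1: '8' -> DIGIT
  pos 3: '2' -> DIGIT
  pos 4: '3' -> DIGIT
  pos 8: '7' -> DIGIT
  pos 13: '9' -> DIGIT
Digits found: ['8', '2', '3', '7', '9']
Total: 5

5


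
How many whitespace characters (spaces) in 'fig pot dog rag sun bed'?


\s matches whitespace characters (spaces, tabs, etc.).
Text: 'fig pot dog rag sun bed'
This text has 6 words separated by spaces.
Number of spaces = number of words - 1 = 6 - 1 = 5

5


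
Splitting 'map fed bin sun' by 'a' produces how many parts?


Splitting by 'a' breaks the string at each occurrence of the separator.
Text: 'map fed bin sun'
Parts after split:
  Part 1: 'm'
  Part 2: 'p fed bin sun'
Total parts: 2

2


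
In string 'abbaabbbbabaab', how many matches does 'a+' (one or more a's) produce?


Pattern 'a+' matches one or more consecutive a's.
String: 'abbaabbbbabaab'
Scanning for runs of a:
  Match 1: 'a' (length 1)
  Match 2: 'aa' (length 2)
  Match 3: 'a' (length 1)
  Match 4: 'aa' (length 2)
Total matches: 4

4


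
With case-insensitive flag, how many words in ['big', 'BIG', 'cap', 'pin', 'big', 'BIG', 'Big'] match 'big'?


Case-insensitive matching: compare each word's lowercase form to 'big'.
  'big' -> lower='big' -> MATCH
  'BIG' -> lower='big' -> MATCH
  'cap' -> lower='cap' -> no
  'pin' -> lower='pin' -> no
  'big' -> lower='big' -> MATCH
  'BIG' -> lower='big' -> MATCH
  'Big' -> lower='big' -> MATCH
Matches: ['big', 'BIG', 'big', 'BIG', 'Big']
Count: 5

5


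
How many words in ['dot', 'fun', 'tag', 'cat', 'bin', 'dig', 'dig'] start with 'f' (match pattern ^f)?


Pattern ^f anchors to start of word. Check which words begin with 'f':
  'dot' -> no
  'fun' -> MATCH (starts with 'f')
  'tag' -> no
  'cat' -> no
  'bin' -> no
  'dig' -> no
  'dig' -> no
Matching words: ['fun']
Count: 1

1


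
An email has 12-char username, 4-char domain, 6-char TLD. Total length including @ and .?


An email address has format: username@domain.tld
Username length: 12
'@' character: 1
Domain length: 4
'.' character: 1
TLD length: 6
Total = 12 + 1 + 4 + 1 + 6 = 24

24


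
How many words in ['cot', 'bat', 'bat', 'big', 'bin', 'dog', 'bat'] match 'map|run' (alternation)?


Alternation 'map|run' matches either 'map' or 'run'.
Checking each word:
  'cot' -> no
  'bat' -> no
  'bat' -> no
  'big' -> no
  'bin' -> no
  'dog' -> no
  'bat' -> no
Matches: []
Count: 0

0


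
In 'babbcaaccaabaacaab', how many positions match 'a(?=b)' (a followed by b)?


Lookahead 'a(?=b)' matches 'a' only when followed by 'b'.
String: 'babbcaaccaabaacaab'
Checking each position where char is 'a':
  pos 1: 'a' -> MATCH (next='b')
  pos 5: 'a' -> no (next='a')
  pos 6: 'a' -> no (next='c')
  pos 9: 'a' -> no (next='a')
  pos 10: 'a' -> MATCH (next='b')
  pos 12: 'a' -> no (next='a')
  pos 13: 'a' -> no (next='c')
  pos 15: 'a' -> no (next='a')
  pos 16: 'a' -> MATCH (next='b')
Matching positions: [1, 10, 16]
Count: 3

3


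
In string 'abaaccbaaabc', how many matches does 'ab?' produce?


Pattern 'ab?' matches 'a' optionally followed by 'b'.
String: 'abaaccbaaabc'
Scanning left to right for 'a' then checking next char:
  Match 1: 'ab' (a followed by b)
  Match 2: 'a' (a not followed by b)
  Match 3: 'a' (a not followed by b)
  Match 4: 'a' (a not followed by b)
  Match 5: 'a' (a not followed by b)
  Match 6: 'ab' (a followed by b)
Total matches: 6

6


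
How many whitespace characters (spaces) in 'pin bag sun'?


\s matches whitespace characters (spaces, tabs, etc.).
Text: 'pin bag sun'
This text has 3 words separated by spaces.
Number of spaces = number of words - 1 = 3 - 1 = 2

2


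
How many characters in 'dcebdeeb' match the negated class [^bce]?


Negated class [^bce] matches any char NOT in {b, c, e}
Scanning 'dcebdeeb':
  pos 0: 'd' -> MATCH
  pos 1: 'c' -> no (excluded)
  pos 2: 'e' -> no (excluded)
  pos 3: 'b' -> no (excluded)
  pos 4: 'd' -> MATCH
  pos 5: 'e' -> no (excluded)
  pos 6: 'e' -> no (excluded)
  pos 7: 'b' -> no (excluded)
Total matches: 2

2


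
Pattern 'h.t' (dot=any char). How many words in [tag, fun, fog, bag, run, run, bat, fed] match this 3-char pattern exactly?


Pattern 'h.t' means: starts with 'h', any single char, ends with 't'.
Checking each word (must be exactly 3 chars):
  'tag' (len=3): no
  'fun' (len=3): no
  'fog' (len=3): no
  'bag' (len=3): no
  'run' (len=3): no
  'run' (len=3): no
  'bat' (len=3): no
  'fed' (len=3): no
Matching words: []
Total: 0

0


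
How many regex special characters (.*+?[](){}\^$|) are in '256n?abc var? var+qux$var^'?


Regex special characters are: . * + ? [ ] ( ) { } \ ^ $ |
Scanning '256n?abc var? var+qux$var^':
  pos 4: '?' -> SPECIAL
  pos 12: '?' -> SPECIAL
  pos 17: '+' -> SPECIAL
  pos 21: '$' -> SPECIAL
  pos 25: '^' -> SPECIAL
Special chars found: ['?', '?', '+', '$', '^']
Total: 5

5


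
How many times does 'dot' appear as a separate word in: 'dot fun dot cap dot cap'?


Scanning each word for exact match 'dot':
  Word 1: 'dot' -> MATCH
  Word 2: 'fun' -> no
  Word 3: 'dot' -> MATCH
  Word 4: 'cap' -> no
  Word 5: 'dot' -> MATCH
  Word 6: 'cap' -> no
Total matches: 3

3


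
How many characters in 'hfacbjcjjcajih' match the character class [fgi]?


Character class [fgi] matches any of: {f, g, i}
Scanning string 'hfacbjcjjcajih' character by character:
  pos 0: 'h' -> no
  pos 1: 'f' -> MATCH
  pos 2: 'a' -> no
  pos 3: 'c' -> no
  pos 4: 'b' -> no
  pos 5: 'j' -> no
  pos 6: 'c' -> no
  pos 7: 'j' -> no
  pos 8: 'j' -> no
  pos 9: 'c' -> no
  pos 10: 'a' -> no
  pos 11: 'j' -> no
  pos 12: 'i' -> MATCH
  pos 13: 'h' -> no
Total matches: 2

2


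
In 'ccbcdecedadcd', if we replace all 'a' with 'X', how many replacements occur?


re.sub('a', 'X', text) replaces every occurrence of 'a' with 'X'.
Text: 'ccbcdecedadcd'
Scanning for 'a':
  pos 9: 'a' -> replacement #1
Total replacements: 1

1


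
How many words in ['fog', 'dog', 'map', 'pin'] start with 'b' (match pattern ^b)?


Pattern ^b anchors to start of word. Check which words begin with 'b':
  'fog' -> no
  'dog' -> no
  'map' -> no
  'pin' -> no
Matching words: []
Count: 0

0


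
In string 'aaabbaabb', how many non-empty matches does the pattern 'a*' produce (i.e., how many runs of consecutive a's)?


Pattern 'a*' matches zero or more a's. We want non-empty runs of consecutive a's.
String: 'aaabbaabb'
Walking through the string to find runs of a's:
  Run 1: positions 0-2 -> 'aaa'
  Run 2: positions 5-6 -> 'aa'
Non-empty runs found: ['aaa', 'aa']
Count: 2

2


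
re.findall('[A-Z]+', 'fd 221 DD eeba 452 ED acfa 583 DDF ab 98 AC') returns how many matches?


Pattern '[A-Z]+' finds one or more uppercase letters.
Text: 'fd 221 DD eeba 452 ED acfa 583 DDF ab 98 AC'
Scanning for matches:
  Match 1: 'DD'
  Match 2: 'ED'
  Match 3: 'DDF'
  Match 4: 'AC'
Total matches: 4

4


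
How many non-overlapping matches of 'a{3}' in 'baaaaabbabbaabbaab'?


Pattern 'a{3}' matches exactly 3 consecutive a's (greedy, non-overlapping).
String: 'baaaaabbabbaabbaab'
Scanning for runs of a's:
  Run at pos 1: 'aaaaa' (length 5) -> 1 match(es)
  Run at pos 8: 'a' (length 1) -> 0 match(es)
  Run at pos 11: 'aa' (length 2) -> 0 match(es)
  Run at pos 15: 'aa' (length 2) -> 0 match(es)
Matches found: ['aaa']
Total: 1

1


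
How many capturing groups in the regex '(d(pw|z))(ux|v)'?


To count capturing groups, count each '(' that starts a group.
Pattern: '(d(pw|z))(ux|v)'
Walking through the pattern:
  Position 0: '(' -> group #1
  Position 2: '(' -> group #2
  Position 9: '(' -> group #3
Total capturing groups: 3

3


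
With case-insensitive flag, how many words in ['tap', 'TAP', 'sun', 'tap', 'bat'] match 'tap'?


Case-insensitive matching: compare each word's lowercase form to 'tap'.
  'tap' -> lower='tap' -> MATCH
  'TAP' -> lower='tap' -> MATCH
  'sun' -> lower='sun' -> no
  'tap' -> lower='tap' -> MATCH
  'bat' -> lower='bat' -> no
Matches: ['tap', 'TAP', 'tap']
Count: 3

3


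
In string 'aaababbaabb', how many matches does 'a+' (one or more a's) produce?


Pattern 'a+' matches one or more consecutive a's.
String: 'aaababbaabb'
Scanning for runs of a:
  Match 1: 'aaa' (length 3)
  Match 2: 'a' (length 1)
  Match 3: 'aa' (length 2)
Total matches: 3

3


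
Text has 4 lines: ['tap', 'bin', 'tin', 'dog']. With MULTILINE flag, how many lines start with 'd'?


With MULTILINE flag, ^ matches the start of each line.
Lines: ['tap', 'bin', 'tin', 'dog']
Checking which lines start with 'd':
  Line 1: 'tap' -> no
  Line 2: 'bin' -> no
  Line 3: 'tin' -> no
  Line 4: 'dog' -> MATCH
Matching lines: ['dog']
Count: 1

1


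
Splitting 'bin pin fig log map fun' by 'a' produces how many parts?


Splitting by 'a' breaks the string at each occurrence of the separator.
Text: 'bin pin fig log map fun'
Parts after split:
  Part 1: 'bin pin fig log m'
  Part 2: 'p fun'
Total parts: 2

2


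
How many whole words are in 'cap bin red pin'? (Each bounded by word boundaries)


Word boundaries (\b) mark the start/end of each word.
Text: 'cap bin red pin'
Splitting by whitespace:
  Word 1: 'cap'
  Word 2: 'bin'
  Word 3: 'red'
  Word 4: 'pin'
Total whole words: 4

4


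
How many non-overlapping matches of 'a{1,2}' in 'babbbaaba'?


Pattern 'a{1,2}' matches between 1 and 2 consecutive a's (greedy).
String: 'babbbaaba'
Finding runs of a's and applying greedy matching:
  Run at pos 1: 'a' (length 1)
  Run at pos 5: 'aa' (length 2)
  Run at pos 8: 'a' (length 1)
Matches: ['a', 'aa', 'a']
Count: 3

3


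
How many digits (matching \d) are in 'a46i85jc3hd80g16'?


\d matches any digit 0-9.
Scanning 'a46i85jc3hd80g16':
  pos 1: '4' -> DIGIT
  pos 2: '6' -> DIGIT
  pos 4: '8' -> DIGIT
  pos 5: '5' -> DIGIT
  pos 8: '3' -> DIGIT
  pos 11: '8' -> DIGIT
  pos 12: '0' -> DIGIT
  pos 14: '1' -> DIGIT
  pos 15: '6' -> DIGIT
Digits found: ['4', '6', '8', '5', '3', '8', '0', '1', '6']
Total: 9

9


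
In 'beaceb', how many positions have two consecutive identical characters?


Looking for consecutive identical characters in 'beaceb':
  pos 0-1: 'b' vs 'e' -> different
  pos 1-2: 'e' vs 'a' -> different
  pos 2-3: 'a' vs 'c' -> different
  pos 3-4: 'c' vs 'e' -> different
  pos 4-5: 'e' vs 'b' -> different
Consecutive identical pairs: []
Count: 0

0


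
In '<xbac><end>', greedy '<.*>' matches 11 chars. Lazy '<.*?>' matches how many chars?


Greedy '<.*>' tries to match as MUCH as possible.
Lazy '<.*?>' tries to match as LITTLE as possible.

String: '<xbac><end>'
Greedy '<.*>' starts at first '<' and extends to the LAST '>': '<xbac><end>' (11 chars)
Lazy '<.*?>' starts at first '<' and stops at the FIRST '>': '<xbac>' (6 chars)

6


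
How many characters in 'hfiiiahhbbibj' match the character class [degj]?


Character class [degj] matches any of: {d, e, g, j}
Scanning string 'hfiiiahhbbibj' character by character:
  pos 0: 'h' -> no
  pos 1: 'f' -> no
  pos 2: 'i' -> no
  pos 3: 'i' -> no
  pos 4: 'i' -> no
  pos 5: 'a' -> no
  pos 6: 'h' -> no
  pos 7: 'h' -> no
  pos 8: 'b' -> no
  pos 9: 'b' -> no
  pos 10: 'i' -> no
  pos 11: 'b' -> no
  pos 12: 'j' -> MATCH
Total matches: 1

1


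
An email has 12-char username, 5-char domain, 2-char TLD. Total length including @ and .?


An email address has format: username@domain.tld
Username length: 12
'@' character: 1
Domain length: 5
'.' character: 1
TLD length: 2
Total = 12 + 1 + 5 + 1 + 2 = 21

21


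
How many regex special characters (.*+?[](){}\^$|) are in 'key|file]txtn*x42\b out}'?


Regex special characters are: . * + ? [ ] ( ) { } \ ^ $ |
Scanning 'key|file]txtn*x42\b out}':
  pos 3: '|' -> SPECIAL
  pos 8: ']' -> SPECIAL
  pos 13: '*' -> SPECIAL
  pos 17: '\' -> SPECIAL
  pos 23: '}' -> SPECIAL
Special chars found: ['|', ']', '*', '\\', '}']
Total: 5

5


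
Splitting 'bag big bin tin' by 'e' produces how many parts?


Splitting by 'e' breaks the string at each occurrence of the separator.
Text: 'bag big bin tin'
Parts after split:
  Part 1: 'bag big bin tin'
Total parts: 1

1


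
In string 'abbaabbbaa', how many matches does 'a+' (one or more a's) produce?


Pattern 'a+' matches one or more consecutive a's.
String: 'abbaabbbaa'
Scanning for runs of a:
  Match 1: 'a' (length 1)
  Match 2: 'aa' (length 2)
  Match 3: 'aa' (length 2)
Total matches: 3

3


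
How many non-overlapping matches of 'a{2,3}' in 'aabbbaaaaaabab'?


Pattern 'a{2,3}' matches between 2 and 3 consecutive a's (greedy).
String: 'aabbbaaaaaabab'
Finding runs of a's and applying greedy matching:
  Run at pos 0: 'aa' (length 2)
  Run at pos 5: 'aaaaaa' (length 6)
  Run at pos 12: 'a' (length 1)
Matches: ['aa', 'aaa', 'aaa']
Count: 3

3


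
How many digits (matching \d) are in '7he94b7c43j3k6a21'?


\d matches any digit 0-9.
Scanning '7he94b7c43j3k6a21':
  pos 0: '7' -> DIGIT
  pos 3: '9' -> DIGIT
  pos 4: '4' -> DIGIT
  pos 6: '7' -> DIGIT
  pos 8: '4' -> DIGIT
  pos 9: '3' -> DIGIT
  pos 11: '3' -> DIGIT
  pos 13: '6' -> DIGIT
  pos 15: '2' -> DIGIT
  pos 16: '1' -> DIGIT
Digits found: ['7', '9', '4', '7', '4', '3', '3', '6', '2', '1']
Total: 10

10


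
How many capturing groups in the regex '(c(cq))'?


To count capturing groups, count each '(' that starts a group.
Pattern: '(c(cq))'
Walking through the pattern:
  Position 0: '(' -> group #1
  Position 2: '(' -> group #2
Total capturing groups: 2

2


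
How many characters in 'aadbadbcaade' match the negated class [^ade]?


Negated class [^ade] matches any char NOT in {a, d, e}
Scanning 'aadbadbcaade':
  pos 0: 'a' -> no (excluded)
  pos 1: 'a' -> no (excluded)
  pos 2: 'd' -> no (excluded)
  pos 3: 'b' -> MATCH
  pos 4: 'a' -> no (excluded)
  pos 5: 'd' -> no (excluded)
  pos 6: 'b' -> MATCH
  pos 7: 'c' -> MATCH
  pos 8: 'a' -> no (excluded)
  pos 9: 'a' -> no (excluded)
  pos 10: 'd' -> no (excluded)
  pos 11: 'e' -> no (excluded)
Total matches: 3

3


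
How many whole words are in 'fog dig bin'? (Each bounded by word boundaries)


Word boundaries (\b) mark the start/end of each word.
Text: 'fog dig bin'
Splitting by whitespace:
  Word 1: 'fog'
  Word 2: 'dig'
  Word 3: 'bin'
Total whole words: 3

3


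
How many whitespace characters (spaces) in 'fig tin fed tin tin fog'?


\s matches whitespace characters (spaces, tabs, etc.).
Text: 'fig tin fed tin tin fog'
This text has 6 words separated by spaces.
Number of spaces = number of words - 1 = 6 - 1 = 5

5


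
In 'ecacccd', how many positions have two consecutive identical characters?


Looking for consecutive identical characters in 'ecacccd':
  pos 0-1: 'e' vs 'c' -> different
  pos 1-2: 'c' vs 'a' -> different
  pos 2-3: 'a' vs 'c' -> different
  pos 3-4: 'c' vs 'c' -> MATCH ('cc')
  pos 4-5: 'c' vs 'c' -> MATCH ('cc')
  pos 5-6: 'c' vs 'd' -> different
Consecutive identical pairs: ['cc', 'cc']
Count: 2

2


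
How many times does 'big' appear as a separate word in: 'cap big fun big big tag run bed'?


Scanning each word for exact match 'big':
  Word 1: 'cap' -> no
  Word 2: 'big' -> MATCH
  Word 3: 'fun' -> no
  Word 4: 'big' -> MATCH
  Word 5: 'big' -> MATCH
  Word 6: 'tag' -> no
  Word 7: 'run' -> no
  Word 8: 'bed' -> no
Total matches: 3

3


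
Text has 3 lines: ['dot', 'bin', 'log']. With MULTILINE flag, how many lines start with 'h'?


With MULTILINE flag, ^ matches the start of each line.
Lines: ['dot', 'bin', 'log']
Checking which lines start with 'h':
  Line 1: 'dot' -> no
  Line 2: 'bin' -> no
  Line 3: 'log' -> no
Matching lines: []
Count: 0

0


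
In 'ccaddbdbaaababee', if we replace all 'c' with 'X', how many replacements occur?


re.sub('c', 'X', text) replaces every occurrence of 'c' with 'X'.
Text: 'ccaddbdbaaababee'
Scanning for 'c':
  pos 0: 'c' -> replacement #1
  pos 1: 'c' -> replacement #2
Total replacements: 2

2


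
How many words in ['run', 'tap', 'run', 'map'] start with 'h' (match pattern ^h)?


Pattern ^h anchors to start of word. Check which words begin with 'h':
  'run' -> no
  'tap' -> no
  'run' -> no
  'map' -> no
Matching words: []
Count: 0

0


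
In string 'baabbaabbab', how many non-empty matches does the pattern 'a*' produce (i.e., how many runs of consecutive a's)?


Pattern 'a*' matches zero or more a's. We want non-empty runs of consecutive a's.
String: 'baabbaabbab'
Walking through the string to find runs of a's:
  Run 1: positions 1-2 -> 'aa'
  Run 2: positions 5-6 -> 'aa'
  Run 3: positions 9-9 -> 'a'
Non-empty runs found: ['aa', 'aa', 'a']
Count: 3

3


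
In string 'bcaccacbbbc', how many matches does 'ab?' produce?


Pattern 'ab?' matches 'a' optionally followed by 'b'.
String: 'bcaccacbbbc'
Scanning left to right for 'a' then checking next char:
  Match 1: 'a' (a not followed by b)
  Match 2: 'a' (a not followed by b)
Total matches: 2

2


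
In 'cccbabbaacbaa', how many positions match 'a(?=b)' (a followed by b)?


Lookahead 'a(?=b)' matches 'a' only when followed by 'b'.
String: 'cccbabbaacbaa'
Checking each position where char is 'a':
  pos 4: 'a' -> MATCH (next='b')
  pos 7: 'a' -> no (next='a')
  pos 8: 'a' -> no (next='c')
  pos 11: 'a' -> no (next='a')
Matching positions: [4]
Count: 1

1


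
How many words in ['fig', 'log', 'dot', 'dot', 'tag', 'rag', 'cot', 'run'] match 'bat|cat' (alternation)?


Alternation 'bat|cat' matches either 'bat' or 'cat'.
Checking each word:
  'fig' -> no
  'log' -> no
  'dot' -> no
  'dot' -> no
  'tag' -> no
  'rag' -> no
  'cot' -> no
  'run' -> no
Matches: []
Count: 0

0


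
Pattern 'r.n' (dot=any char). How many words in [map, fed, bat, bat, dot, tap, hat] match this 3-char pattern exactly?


Pattern 'r.n' means: starts with 'r', any single char, ends with 'n'.
Checking each word (must be exactly 3 chars):
  'map' (len=3): no
  'fed' (len=3): no
  'bat' (len=3): no
  'bat' (len=3): no
  'dot' (len=3): no
  'tap' (len=3): no
  'hat' (len=3): no
Matching words: []
Total: 0

0


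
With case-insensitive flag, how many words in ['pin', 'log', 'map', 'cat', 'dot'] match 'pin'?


Case-insensitive matching: compare each word's lowercase form to 'pin'.
  'pin' -> lower='pin' -> MATCH
  'log' -> lower='log' -> no
  'map' -> lower='map' -> no
  'cat' -> lower='cat' -> no
  'dot' -> lower='dot' -> no
Matches: ['pin']
Count: 1

1


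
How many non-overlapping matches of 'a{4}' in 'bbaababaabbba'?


Pattern 'a{4}' matches exactly 4 consecutive a's (greedy, non-overlapping).
String: 'bbaababaabbba'
Scanning for runs of a's:
  Run at pos 2: 'aa' (length 2) -> 0 match(es)
  Run at pos 5: 'a' (length 1) -> 0 match(es)
  Run at pos 7: 'aa' (length 2) -> 0 match(es)
  Run at pos 12: 'a' (length 1) -> 0 match(es)
Matches found: []
Total: 0

0


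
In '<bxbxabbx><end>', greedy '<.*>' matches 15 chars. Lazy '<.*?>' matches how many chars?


Greedy '<.*>' tries to match as MUCH as possible.
Lazy '<.*?>' tries to match as LITTLE as possible.

String: '<bxbxabbx><end>'
Greedy '<.*>' starts at first '<' and extends to the LAST '>': '<bxbxabbx><end>' (15 chars)
Lazy '<.*?>' starts at first '<' and stops at the FIRST '>': '<bxbxabbx>' (10 chars)

10


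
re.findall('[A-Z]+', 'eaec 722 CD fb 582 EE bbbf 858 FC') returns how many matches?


Pattern '[A-Z]+' finds one or more uppercase letters.
Text: 'eaec 722 CD fb 582 EE bbbf 858 FC'
Scanning for matches:
  Match 1: 'CD'
  Match 2: 'EE'
  Match 3: 'FC'
Total matches: 3

3


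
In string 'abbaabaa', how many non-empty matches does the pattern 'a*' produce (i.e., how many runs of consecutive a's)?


Pattern 'a*' matches zero or more a's. We want non-empty runs of consecutive a's.
String: 'abbaabaa'
Walking through the string to find runs of a's:
  Run 1: positions 0-0 -> 'a'
  Run 2: positions 3-4 -> 'aa'
  Run 3: positions 6-7 -> 'aa'
Non-empty runs found: ['a', 'aa', 'aa']
Count: 3

3


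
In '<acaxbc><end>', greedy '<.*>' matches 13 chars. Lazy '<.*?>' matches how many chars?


Greedy '<.*>' tries to match as MUCH as possible.
Lazy '<.*?>' tries to match as LITTLE as possible.

String: '<acaxbc><end>'
Greedy '<.*>' starts at first '<' and extends to the LAST '>': '<acaxbc><end>' (13 chars)
Lazy '<.*?>' starts at first '<' and stops at the FIRST '>': '<acaxbc>' (8 chars)

8


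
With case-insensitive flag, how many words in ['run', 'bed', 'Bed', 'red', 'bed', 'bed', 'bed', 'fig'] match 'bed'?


Case-insensitive matching: compare each word's lowercase form to 'bed'.
  'run' -> lower='run' -> no
  'bed' -> lower='bed' -> MATCH
  'Bed' -> lower='bed' -> MATCH
  'red' -> lower='red' -> no
  'bed' -> lower='bed' -> MATCH
  'bed' -> lower='bed' -> MATCH
  'bed' -> lower='bed' -> MATCH
  'fig' -> lower='fig' -> no
Matches: ['bed', 'Bed', 'bed', 'bed', 'bed']
Count: 5

5
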